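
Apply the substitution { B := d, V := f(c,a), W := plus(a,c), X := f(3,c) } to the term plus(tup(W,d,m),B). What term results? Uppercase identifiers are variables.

Replace each occurrence of B with d.
Replace each occurrence of W with plus(a,c).
Result: plus(tup(plus(a,c),d,m),d).

plus(tup(plus(a,c),d,m),d)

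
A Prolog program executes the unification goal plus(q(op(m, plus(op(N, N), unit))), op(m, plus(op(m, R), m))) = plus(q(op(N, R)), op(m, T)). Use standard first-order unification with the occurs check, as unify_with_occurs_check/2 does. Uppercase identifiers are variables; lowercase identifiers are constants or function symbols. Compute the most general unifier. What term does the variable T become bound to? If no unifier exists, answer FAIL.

plus(op(m, plus(op(m, m), unit)), m)

Decompose plus/2: q(op(m, plus(op(N, N), unit))) = q(op(N, R)),  op(m, plus(op(m, R), m)) = op(m, T).
Decompose q/1: op(m, plus(op(N, N), unit)) = op(N, R).
Decompose op/2: m = N,  plus(op(N, N), unit) = R.
Bind N := m; substituting into the one remaining equation that mentions N gives: plus(op(m, m), unit) = R.
Bind R := plus(op(m, m), unit); substituting into the remaining equation gives: op(m, plus(op(m, plus(op(m, m), unit)), m)) = op(m, T).
Decompose op/2: m = m,  plus(op(m, plus(op(m, m), unit)), m) = T.
Delete trivial equation m = m.
Bind T := plus(op(m, plus(op(m, m), unit)), m).
MGU = { N -> m, R -> plus(op(m, m), unit), T -> plus(op(m, plus(op(m, m), unit)), m) }, so T -> plus(op(m, plus(op(m, m), unit)), m).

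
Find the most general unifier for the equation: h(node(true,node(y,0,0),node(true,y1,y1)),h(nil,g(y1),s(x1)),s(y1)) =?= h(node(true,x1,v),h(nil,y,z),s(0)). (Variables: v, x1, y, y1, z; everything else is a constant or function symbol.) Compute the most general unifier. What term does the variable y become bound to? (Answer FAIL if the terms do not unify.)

g(0)

Decompose h/3: node(true,node(y,0,0),node(true,y1,y1)) =?= node(true,x1,v),  h(nil,g(y1),s(x1)) =?= h(nil,y,z),  s(y1) =?= s(0).
Decompose node/3: true =?= true,  node(y,0,0) =?= x1,  node(true,y1,y1) =?= v.
Delete trivial equation true =?= true.
Bind x1 := node(y,0,0); substituting into the one remaining equation that mentions x1 gives: h(nil,g(y1),s(node(y,0,0))) =?= h(nil,y,z).
Bind v := node(true,y1,y1); no other remaining equation mentions v.
Decompose h/3: nil =?= nil,  g(y1) =?= y,  s(node(y,0,0)) =?= z.
Delete trivial equation nil =?= nil.
Bind y := g(y1); substituting into the one remaining equation that mentions y gives: s(node(g(y1),0,0)) =?= z. Substituting into the earlier binding gives x1 := node(g(y1),0,0).
Bind z := s(node(g(y1),0,0)); no other remaining equation mentions z.
Decompose s/1: y1 =?= 0.
Bind y1 := 0. Substituting into the earlier bindings gives x1 := node(g(0),0,0), v := node(true,0,0), y := g(0), z := s(node(g(0),0,0)).
MGU = { x1 := node(g(0),0,0), v := node(true,0,0), y := g(0), z := s(node(g(0),0,0)), y1 := 0 }, so y := g(0).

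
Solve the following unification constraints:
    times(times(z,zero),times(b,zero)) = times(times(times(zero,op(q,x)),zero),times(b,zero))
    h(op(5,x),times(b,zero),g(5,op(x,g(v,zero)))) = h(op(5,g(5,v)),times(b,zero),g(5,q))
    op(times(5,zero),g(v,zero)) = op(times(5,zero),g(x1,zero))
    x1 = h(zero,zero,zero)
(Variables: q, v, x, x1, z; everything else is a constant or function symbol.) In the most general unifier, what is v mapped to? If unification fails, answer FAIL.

h(zero,zero,zero)

Decompose times/2: times(z,zero) = times(times(zero,op(q,x)),zero),  times(b,zero) = times(b,zero).
Decompose times/2: z = times(zero,op(q,x)),  zero = zero.
Bind z := times(zero,op(q,x)); no other remaining equation mentions z.
Delete trivial equation zero = zero.
Delete trivial equation times(b,zero) = times(b,zero).
Decompose h/3: op(5,x) = op(5,g(5,v)),  times(b,zero) = times(b,zero),  g(5,op(x,g(v,zero))) = g(5,q).
Decompose op/2: 5 = 5,  x = g(5,v).
Delete trivial equation 5 = 5.
Bind x := g(5,v); substituting into the one remaining equation that mentions x gives: g(5,op(g(5,v),g(v,zero))) = g(5,q). Substituting into the earlier binding gives z := times(zero,op(q,g(5,v))).
Delete trivial equation times(b,zero) = times(b,zero).
Decompose g/2: 5 = 5,  op(g(5,v),g(v,zero)) = q.
Delete trivial equation 5 = 5.
Bind q := op(g(5,v),g(v,zero)); no other remaining equation mentions q. Substituting into the earlier binding gives z := times(zero,op(op(g(5,v),g(v,zero)),g(5,v))).
Decompose op/2: times(5,zero) = times(5,zero),  g(v,zero) = g(x1,zero).
Delete trivial equation times(5,zero) = times(5,zero).
Decompose g/2: v = x1,  zero = zero.
Bind v := x1; no other remaining equation mentions v. Substituting into the earlier bindings gives z := times(zero,op(op(g(5,x1),g(x1,zero)),g(5,x1))), x := g(5,x1), q := op(g(5,x1),g(x1,zero)).
Delete trivial equation zero = zero.
Bind x1 := h(zero,zero,zero). Substituting into the earlier bindings gives z := times(zero,op(op(g(5,h(zero,zero,zero)),g(h(zero,zero,zero),zero)),g(5,h(zero,zero,zero)))), x := g(5,h(zero,zero,zero)), q := op(g(5,h(zero,zero,zero)),g(h(zero,zero,zero),zero)), v := h(zero,zero,zero).
MGU = { z ↦ times(zero,op(op(g(5,h(zero,zero,zero)),g(h(zero,zero,zero),zero)),g(5,h(zero,zero,zero)))), x ↦ g(5,h(zero,zero,zero)), q ↦ op(g(5,h(zero,zero,zero)),g(h(zero,zero,zero),zero)), v ↦ h(zero,zero,zero), x1 ↦ h(zero,zero,zero) }, so v ↦ h(zero,zero,zero).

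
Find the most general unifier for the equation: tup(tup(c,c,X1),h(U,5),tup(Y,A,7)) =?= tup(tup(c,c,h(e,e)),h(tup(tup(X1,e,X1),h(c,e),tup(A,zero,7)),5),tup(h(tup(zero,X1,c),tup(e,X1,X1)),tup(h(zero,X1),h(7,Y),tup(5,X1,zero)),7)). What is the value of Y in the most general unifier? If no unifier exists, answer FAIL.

h(tup(zero,h(e,e),c),tup(e,h(e,e),h(e,e)))

Decompose tup/3: tup(c,c,X1) =?= tup(c,c,h(e,e)),  h(U,5) =?= h(tup(tup(X1,e,X1),h(c,e),tup(A,zero,7)),5),  tup(Y,A,7) =?= tup(h(tup(zero,X1,c),tup(e,X1,X1)),tup(h(zero,X1),h(7,Y),tup(5,X1,zero)),7).
Decompose tup/3: c =?= c,  c =?= c,  X1 =?= h(e,e).
Delete trivial equation c =?= c.
Delete trivial equation c =?= c.
Bind X1 := h(e,e); substituting into the remaining equations gives: h(U,5) =?= h(tup(tup(h(e,e),e,h(e,e)),h(c,e),tup(A,zero,7)),5),  tup(Y,A,7) =?= tup(h(tup(zero,h(e,e),c),tup(e,h(e,e),h(e,e))),tup(h(zero,h(e,e)),h(7,Y),tup(5,h(e,e),zero)),7).
Decompose h/2: U =?= tup(tup(h(e,e),e,h(e,e)),h(c,e),tup(A,zero,7)),  5 =?= 5.
Bind U := tup(tup(h(e,e),e,h(e,e)),h(c,e),tup(A,zero,7)); no other remaining equation mentions U.
Delete trivial equation 5 =?= 5.
Decompose tup/3: Y =?= h(tup(zero,h(e,e),c),tup(e,h(e,e),h(e,e))),  A =?= tup(h(zero,h(e,e)),h(7,Y),tup(5,h(e,e),zero)),  7 =?= 7.
Bind Y := h(tup(zero,h(e,e),c),tup(e,h(e,e),h(e,e))); substituting into the one remaining equation that mentions Y gives: A =?= tup(h(zero,h(e,e)),h(7,h(tup(zero,h(e,e),c),tup(e,h(e,e),h(e,e)))),tup(5,h(e,e),zero)).
Bind A := tup(h(zero,h(e,e)),h(7,h(tup(zero,h(e,e),c),tup(e,h(e,e),h(e,e)))),tup(5,h(e,e),zero)); no other remaining equation mentions A. Substituting into the earlier binding gives U := tup(tup(h(e,e),e,h(e,e)),h(c,e),tup(tup(h(zero,h(e,e)),h(7,h(tup(zero,h(e,e),c),tup(e,h(e,e),h(e,e)))),tup(5,h(e,e),zero)),zero,7)).
Delete trivial equation 7 =?= 7.
MGU = { X1 ↦ h(e,e), U ↦ tup(tup(h(e,e),e,h(e,e)),h(c,e),tup(tup(h(zero,h(e,e)),h(7,h(tup(zero,h(e,e),c),tup(e,h(e,e),h(e,e)))),tup(5,h(e,e),zero)),zero,7)), Y ↦ h(tup(zero,h(e,e),c),tup(e,h(e,e),h(e,e))), A ↦ tup(h(zero,h(e,e)),h(7,h(tup(zero,h(e,e),c),tup(e,h(e,e),h(e,e)))),tup(5,h(e,e),zero)) }, so Y ↦ h(tup(zero,h(e,e),c),tup(e,h(e,e),h(e,e))).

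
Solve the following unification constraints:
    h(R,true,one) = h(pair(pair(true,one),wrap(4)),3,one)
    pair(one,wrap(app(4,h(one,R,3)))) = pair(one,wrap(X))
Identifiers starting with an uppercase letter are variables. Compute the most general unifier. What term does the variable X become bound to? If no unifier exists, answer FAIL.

FAIL

Decompose h/3: R = pair(pair(true,one),wrap(4)),  true = 3,  one = one.
Bind R := pair(pair(true,one),wrap(4)); substituting into the one remaining equation that mentions R gives: pair(one,wrap(app(4,h(one,pair(pair(true,one),wrap(4)),3)))) = pair(one,wrap(X)).
Clash: constants true and 3 differ; no unifier exists.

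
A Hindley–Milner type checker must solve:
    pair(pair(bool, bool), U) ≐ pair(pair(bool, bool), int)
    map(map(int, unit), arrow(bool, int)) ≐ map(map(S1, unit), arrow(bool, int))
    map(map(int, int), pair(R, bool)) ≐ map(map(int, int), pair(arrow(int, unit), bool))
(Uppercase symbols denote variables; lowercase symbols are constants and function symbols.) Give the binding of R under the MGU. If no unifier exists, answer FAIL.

arrow(int, unit)

Decompose pair/2: pair(bool, bool) ≐ pair(bool, bool),  U ≐ int.
Delete trivial equation pair(bool, bool) ≐ pair(bool, bool).
Bind U := int; no other remaining equation mentions U.
Decompose map/2: map(int, unit) ≐ map(S1, unit),  arrow(bool, int) ≐ arrow(bool, int).
Decompose map/2: int ≐ S1,  unit ≐ unit.
Bind S1 := int; no other remaining equation mentions S1.
Delete trivial equation unit ≐ unit.
Delete trivial equation arrow(bool, int) ≐ arrow(bool, int).
Decompose map/2: map(int, int) ≐ map(int, int),  pair(R, bool) ≐ pair(arrow(int, unit), bool).
Delete trivial equation map(int, int) ≐ map(int, int).
Decompose pair/2: R ≐ arrow(int, unit),  bool ≐ bool.
Bind R := arrow(int, unit); no other remaining equation mentions R.
Delete trivial equation bool ≐ bool.
MGU = { U := int, S1 := int, R := arrow(int, unit) }, so R := arrow(int, unit).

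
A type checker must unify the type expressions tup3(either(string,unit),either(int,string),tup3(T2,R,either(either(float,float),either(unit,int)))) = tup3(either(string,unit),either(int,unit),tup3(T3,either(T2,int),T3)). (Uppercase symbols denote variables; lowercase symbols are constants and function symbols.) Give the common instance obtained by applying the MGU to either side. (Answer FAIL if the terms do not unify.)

Decompose tup3/3: either(string,unit) = either(string,unit),  either(int,string) = either(int,unit),  tup3(T2,R,either(either(float,float),either(unit,int))) = tup3(T3,either(T2,int),T3).
Delete trivial equation either(string,unit) = either(string,unit).
Decompose either/2: int = int,  string = unit.
Delete trivial equation int = int.
Clash: constants string and unit differ; no unifier exists.

FAIL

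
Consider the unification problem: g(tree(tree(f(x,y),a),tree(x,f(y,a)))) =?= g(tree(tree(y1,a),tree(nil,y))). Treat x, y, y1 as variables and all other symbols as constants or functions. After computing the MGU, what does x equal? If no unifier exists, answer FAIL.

FAIL

Decompose g/1: tree(tree(f(x,y),a),tree(x,f(y,a))) =?= tree(tree(y1,a),tree(nil,y)).
Decompose tree/2: tree(f(x,y),a) =?= tree(y1,a),  tree(x,f(y,a)) =?= tree(nil,y).
Decompose tree/2: f(x,y) =?= y1,  a =?= a.
Bind y1 := f(x,y); no other remaining equation mentions y1.
Delete trivial equation a =?= a.
Decompose tree/2: x =?= nil,  f(y,a) =?= y.
Bind x := nil; no other remaining equation mentions x. Substituting into the earlier binding gives y1 := f(nil,y).
Occurs check fails: y occurs in f(y,a); the equation y =?= f(y,a) has no finite solution.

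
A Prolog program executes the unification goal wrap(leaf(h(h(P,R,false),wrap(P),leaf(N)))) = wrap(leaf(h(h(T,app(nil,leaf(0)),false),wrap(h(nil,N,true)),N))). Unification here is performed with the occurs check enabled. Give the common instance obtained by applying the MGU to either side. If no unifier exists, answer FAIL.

Decompose wrap/1: leaf(h(h(P,R,false),wrap(P),leaf(N))) = leaf(h(h(T,app(nil,leaf(0)),false),wrap(h(nil,N,true)),N)).
Decompose leaf/1: h(h(P,R,false),wrap(P),leaf(N)) = h(h(T,app(nil,leaf(0)),false),wrap(h(nil,N,true)),N).
Decompose h/3: h(P,R,false) = h(T,app(nil,leaf(0)),false),  wrap(P) = wrap(h(nil,N,true)),  leaf(N) = N.
Decompose h/3: P = T,  R = app(nil,leaf(0)),  false = false.
Bind P := T; substituting into the one remaining equation that mentions P gives: wrap(T) = wrap(h(nil,N,true)).
Bind R := app(nil,leaf(0)); no other remaining equation mentions R.
Delete trivial equation false = false.
Decompose wrap/1: T = h(nil,N,true).
Bind T := h(nil,N,true); no other remaining equation mentions T. Substituting into the earlier binding gives P := h(nil,N,true).
Occurs check fails: N occurs in leaf(N); the equation N = leaf(N) has no finite solution.

FAIL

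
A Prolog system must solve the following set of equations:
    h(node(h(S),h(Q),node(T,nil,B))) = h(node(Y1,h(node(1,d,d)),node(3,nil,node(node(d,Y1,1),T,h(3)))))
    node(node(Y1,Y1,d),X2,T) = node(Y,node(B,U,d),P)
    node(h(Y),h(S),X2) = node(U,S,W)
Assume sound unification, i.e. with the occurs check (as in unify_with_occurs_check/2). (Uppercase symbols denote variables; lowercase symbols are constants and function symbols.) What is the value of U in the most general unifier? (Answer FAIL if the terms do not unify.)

Decompose h/1: node(h(S),h(Q),node(T,nil,B)) = node(Y1,h(node(1,d,d)),node(3,nil,node(node(d,Y1,1),T,h(3)))).
Decompose node/3: h(S) = Y1,  h(Q) = h(node(1,d,d)),  node(T,nil,B) = node(3,nil,node(node(d,Y1,1),T,h(3))).
Bind Y1 := h(S); substituting into the 2 remaining equations that mention Y1 gives: node(T,nil,B) = node(3,nil,node(node(d,h(S),1),T,h(3))),  node(node(h(S),h(S),d),X2,T) = node(Y,node(B,U,d),P).
Decompose h/1: Q = node(1,d,d).
Bind Q := node(1,d,d); no other remaining equation mentions Q.
Decompose node/3: T = 3,  nil = nil,  B = node(node(d,h(S),1),T,h(3)).
Bind T := 3; substituting into the 2 remaining equations that mention T gives: B = node(node(d,h(S),1),3,h(3)),  node(node(h(S),h(S),d),X2,3) = node(Y,node(B,U,d),P).
Delete trivial equation nil = nil.
Bind B := node(node(d,h(S),1),3,h(3)); substituting into the one remaining equation that mentions B gives: node(node(h(S),h(S),d),X2,3) = node(Y,node(node(node(d,h(S),1),3,h(3)),U,d),P).
Decompose node/3: node(h(S),h(S),d) = Y,  X2 = node(node(node(d,h(S),1),3,h(3)),U,d),  3 = P.
Bind Y := node(h(S),h(S),d); substituting into the one remaining equation that mentions Y gives: node(h(node(h(S),h(S),d)),h(S),X2) = node(U,S,W).
Bind X2 := node(node(node(d,h(S),1),3,h(3)),U,d); substituting into the one remaining equation that mentions X2 gives: node(h(node(h(S),h(S),d)),h(S),node(node(node(d,h(S),1),3,h(3)),U,d)) = node(U,S,W).
Bind P := 3; no other remaining equation mentions P.
Decompose node/3: h(node(h(S),h(S),d)) = U,  h(S) = S,  node(node(node(d,h(S),1),3,h(3)),U,d) = W.
Bind U := h(node(h(S),h(S),d)); substituting into the one remaining equation that mentions U gives: node(node(node(d,h(S),1),3,h(3)),h(node(h(S),h(S),d)),d) = W. Substituting into the earlier binding gives X2 := node(node(node(d,h(S),1),3,h(3)),h(node(h(S),h(S),d)),d).
Occurs check fails: S occurs in h(S); the equation S = h(S) has no finite solution.

FAIL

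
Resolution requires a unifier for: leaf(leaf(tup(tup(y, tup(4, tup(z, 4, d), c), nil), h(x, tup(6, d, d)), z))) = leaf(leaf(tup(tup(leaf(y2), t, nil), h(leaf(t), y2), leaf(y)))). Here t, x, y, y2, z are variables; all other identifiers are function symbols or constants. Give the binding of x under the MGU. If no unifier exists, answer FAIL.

leaf(tup(4, tup(leaf(leaf(tup(6, d, d))), 4, d), c))

Decompose leaf/1: leaf(tup(tup(y, tup(4, tup(z, 4, d), c), nil), h(x, tup(6, d, d)), z)) = leaf(tup(tup(leaf(y2), t, nil), h(leaf(t), y2), leaf(y))).
Decompose leaf/1: tup(tup(y, tup(4, tup(z, 4, d), c), nil), h(x, tup(6, d, d)), z) = tup(tup(leaf(y2), t, nil), h(leaf(t), y2), leaf(y)).
Decompose tup/3: tup(y, tup(4, tup(z, 4, d), c), nil) = tup(leaf(y2), t, nil),  h(x, tup(6, d, d)) = h(leaf(t), y2),  z = leaf(y).
Decompose tup/3: y = leaf(y2),  tup(4, tup(z, 4, d), c) = t,  nil = nil.
Bind y := leaf(y2); substituting into the one remaining equation that mentions y gives: z = leaf(leaf(y2)).
Bind t := tup(4, tup(z, 4, d), c); substituting into the one remaining equation that mentions t gives: h(x, tup(6, d, d)) = h(leaf(tup(4, tup(z, 4, d), c)), y2).
Delete trivial equation nil = nil.
Decompose h/2: x = leaf(tup(4, tup(z, 4, d), c)),  tup(6, d, d) = y2.
Bind x := leaf(tup(4, tup(z, 4, d), c)); no other remaining equation mentions x.
Bind y2 := tup(6, d, d); substituting into the remaining equation gives: z = leaf(leaf(tup(6, d, d))). Substituting into the earlier binding gives y := leaf(tup(6, d, d)).
Bind z := leaf(leaf(tup(6, d, d))). Substituting into the earlier bindings gives t := tup(4, tup(leaf(leaf(tup(6, d, d))), 4, d), c), x := leaf(tup(4, tup(leaf(leaf(tup(6, d, d))), 4, d), c)).
MGU = { y := leaf(tup(6, d, d)), t := tup(4, tup(leaf(leaf(tup(6, d, d))), 4, d), c), x := leaf(tup(4, tup(leaf(leaf(tup(6, d, d))), 4, d), c)), y2 := tup(6, d, d), z := leaf(leaf(tup(6, d, d))) }, so x := leaf(tup(4, tup(leaf(leaf(tup(6, d, d))), 4, d), c)).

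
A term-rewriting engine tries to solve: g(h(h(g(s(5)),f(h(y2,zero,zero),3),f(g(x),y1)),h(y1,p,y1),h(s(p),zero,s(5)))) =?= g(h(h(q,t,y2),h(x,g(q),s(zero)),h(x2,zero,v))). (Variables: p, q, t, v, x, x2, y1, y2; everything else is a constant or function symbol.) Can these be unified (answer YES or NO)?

Decompose g/1: h(h(g(s(5)),f(h(y2,zero,zero),3),f(g(x),y1)),h(y1,p,y1),h(s(p),zero,s(5))) =?= h(h(q,t,y2),h(x,g(q),s(zero)),h(x2,zero,v)).
Decompose h/3: h(g(s(5)),f(h(y2,zero,zero),3),f(g(x),y1)) =?= h(q,t,y2),  h(y1,p,y1) =?= h(x,g(q),s(zero)),  h(s(p),zero,s(5)) =?= h(x2,zero,v).
Decompose h/3: g(s(5)) =?= q,  f(h(y2,zero,zero),3) =?= t,  f(g(x),y1) =?= y2.
Bind q := g(s(5)); substituting into the one remaining equation that mentions q gives: h(y1,p,y1) =?= h(x,g(g(s(5))),s(zero)).
Bind t := f(h(y2,zero,zero),3); no other remaining equation mentions t.
Bind y2 := f(g(x),y1); no other remaining equation mentions y2. Substituting into the earlier binding gives t := f(h(f(g(x),y1),zero,zero),3).
Decompose h/3: y1 =?= x,  p =?= g(g(s(5))),  y1 =?= s(zero).
Bind y1 := x; substituting into the one remaining equation that mentions y1 gives: x =?= s(zero). Substituting into the earlier bindings gives t := f(h(f(g(x),x),zero,zero),3), y2 := f(g(x),x).
Bind p := g(g(s(5))); substituting into the one remaining equation that mentions p gives: h(s(g(g(s(5)))),zero,s(5)) =?= h(x2,zero,v).
Bind x := s(zero); no other remaining equation mentions x. Substituting into the earlier bindings gives t := f(h(f(g(s(zero)),s(zero)),zero,zero),3), y2 := f(g(s(zero)),s(zero)), y1 := s(zero).
Decompose h/3: s(g(g(s(5)))) =?= x2,  zero =?= zero,  s(5) =?= v.
Bind x2 := s(g(g(s(5)))); no other remaining equation mentions x2.
Delete trivial equation zero =?= zero.
Bind v := s(5).
No equations remain and no clash or occurs-check failure arose, so a unifier exists.

YES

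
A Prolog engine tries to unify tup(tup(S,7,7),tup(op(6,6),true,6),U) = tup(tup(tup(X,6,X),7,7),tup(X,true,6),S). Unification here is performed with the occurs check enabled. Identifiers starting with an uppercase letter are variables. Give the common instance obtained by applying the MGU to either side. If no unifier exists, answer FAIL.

Decompose tup/3: tup(S,7,7) = tup(tup(X,6,X),7,7),  tup(op(6,6),true,6) = tup(X,true,6),  U = S.
Decompose tup/3: S = tup(X,6,X),  7 = 7,  7 = 7.
Bind S := tup(X,6,X); substituting into the one remaining equation that mentions S gives: U = tup(X,6,X).
Delete trivial equation 7 = 7.
Delete trivial equation 7 = 7.
Decompose tup/3: op(6,6) = X,  true = true,  6 = 6.
Bind X := op(6,6); substituting into the one remaining equation that mentions X gives: U = tup(op(6,6),6,op(6,6)). Substituting into the earlier binding gives S := tup(op(6,6),6,op(6,6)).
Delete trivial equation true = true.
Delete trivial equation 6 = 6.
Bind U := tup(op(6,6),6,op(6,6)).
Applying the MGU to either side gives tup(tup(tup(op(6,6),6,op(6,6)),7,7),tup(op(6,6),true,6),tup(op(6,6),6,op(6,6))).

tup(tup(tup(op(6,6),6,op(6,6)),7,7),tup(op(6,6),true,6),tup(op(6,6),6,op(6,6)))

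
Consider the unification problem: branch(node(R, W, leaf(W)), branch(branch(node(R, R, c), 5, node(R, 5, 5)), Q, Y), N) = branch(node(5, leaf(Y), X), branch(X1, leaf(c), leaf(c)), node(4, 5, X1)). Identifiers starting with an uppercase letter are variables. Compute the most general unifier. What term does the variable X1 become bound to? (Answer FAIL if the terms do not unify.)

branch(node(5, 5, c), 5, node(5, 5, 5))

Decompose branch/3: node(R, W, leaf(W)) = node(5, leaf(Y), X),  branch(branch(node(R, R, c), 5, node(R, 5, 5)), Q, Y) = branch(X1, leaf(c), leaf(c)),  N = node(4, 5, X1).
Decompose node/3: R = 5,  W = leaf(Y),  leaf(W) = X.
Bind R := 5; substituting into the one remaining equation that mentions R gives: branch(branch(node(5, 5, c), 5, node(5, 5, 5)), Q, Y) = branch(X1, leaf(c), leaf(c)).
Bind W := leaf(Y); substituting into the one remaining equation that mentions W gives: leaf(leaf(Y)) = X.
Bind X := leaf(leaf(Y)); no other remaining equation mentions X.
Decompose branch/3: branch(node(5, 5, c), 5, node(5, 5, 5)) = X1,  Q = leaf(c),  Y = leaf(c).
Bind X1 := branch(node(5, 5, c), 5, node(5, 5, 5)); substituting into the one remaining equation that mentions X1 gives: N = node(4, 5, branch(node(5, 5, c), 5, node(5, 5, 5))).
Bind Q := leaf(c); no other remaining equation mentions Q.
Bind Y := leaf(c); no other remaining equation mentions Y. Substituting into the earlier bindings gives W := leaf(leaf(c)), X := leaf(leaf(leaf(c))).
Bind N := node(4, 5, branch(node(5, 5, c), 5, node(5, 5, 5))).
MGU = { R ↦ 5, W ↦ leaf(leaf(c)), X ↦ leaf(leaf(leaf(c))), X1 ↦ branch(node(5, 5, c), 5, node(5, 5, 5)), Q ↦ leaf(c), Y ↦ leaf(c), N ↦ node(4, 5, branch(node(5, 5, c), 5, node(5, 5, 5))) }, so X1 ↦ branch(node(5, 5, c), 5, node(5, 5, 5)).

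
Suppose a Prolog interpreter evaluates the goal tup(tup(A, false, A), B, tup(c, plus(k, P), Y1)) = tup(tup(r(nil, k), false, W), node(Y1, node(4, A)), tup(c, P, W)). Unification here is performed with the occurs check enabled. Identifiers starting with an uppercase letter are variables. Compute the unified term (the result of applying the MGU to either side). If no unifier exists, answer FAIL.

FAIL

Decompose tup/3: tup(A, false, A) = tup(r(nil, k), false, W),  B = node(Y1, node(4, A)),  tup(c, plus(k, P), Y1) = tup(c, P, W).
Decompose tup/3: A = r(nil, k),  false = false,  A = W.
Bind A := r(nil, k); substituting into the 2 remaining equations that mention A gives: r(nil, k) = W,  B = node(Y1, node(4, r(nil, k))).
Delete trivial equation false = false.
Bind W := r(nil, k); substituting into the one remaining equation that mentions W gives: tup(c, plus(k, P), Y1) = tup(c, P, r(nil, k)).
Bind B := node(Y1, node(4, r(nil, k))); no other remaining equation mentions B.
Decompose tup/3: c = c,  plus(k, P) = P,  Y1 = r(nil, k).
Delete trivial equation c = c.
Occurs check fails: P occurs in plus(k, P); the equation P = plus(k, P) has no finite solution.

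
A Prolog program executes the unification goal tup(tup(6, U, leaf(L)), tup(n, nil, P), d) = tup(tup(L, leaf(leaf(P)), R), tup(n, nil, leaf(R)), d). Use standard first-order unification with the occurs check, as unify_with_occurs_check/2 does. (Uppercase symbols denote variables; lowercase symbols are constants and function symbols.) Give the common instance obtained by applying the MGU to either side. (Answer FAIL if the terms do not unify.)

Decompose tup/3: tup(6, U, leaf(L)) = tup(L, leaf(leaf(P)), R),  tup(n, nil, P) = tup(n, nil, leaf(R)),  d = d.
Decompose tup/3: 6 = L,  U = leaf(leaf(P)),  leaf(L) = R.
Bind L := 6; substituting into the one remaining equation that mentions L gives: leaf(6) = R.
Bind U := leaf(leaf(P)); no other remaining equation mentions U.
Bind R := leaf(6); substituting into the one remaining equation that mentions R gives: tup(n, nil, P) = tup(n, nil, leaf(leaf(6))).
Decompose tup/3: n = n,  nil = nil,  P = leaf(leaf(6)).
Delete trivial equation n = n.
Delete trivial equation nil = nil.
Bind P := leaf(leaf(6)); no other remaining equation mentions P. Substituting into the earlier binding gives U := leaf(leaf(leaf(leaf(6)))).
Delete trivial equation d = d.
Applying the MGU to either side gives tup(tup(6, leaf(leaf(leaf(leaf(6)))), leaf(6)), tup(n, nil, leaf(leaf(6))), d).

tup(tup(6, leaf(leaf(leaf(leaf(6)))), leaf(6)), tup(n, nil, leaf(leaf(6))), d)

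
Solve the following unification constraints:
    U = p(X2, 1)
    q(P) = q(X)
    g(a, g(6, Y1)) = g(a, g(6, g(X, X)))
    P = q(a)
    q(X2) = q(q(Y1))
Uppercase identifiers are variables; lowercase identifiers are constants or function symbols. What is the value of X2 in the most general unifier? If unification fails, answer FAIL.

Bind U := p(X2, 1); no other remaining equation mentions U.
Decompose q/1: P = X.
Bind P := X; substituting into the one remaining equation that mentions P gives: X = q(a).
Decompose g/2: a = a,  g(6, Y1) = g(6, g(X, X)).
Delete trivial equation a = a.
Decompose g/2: 6 = 6,  Y1 = g(X, X).
Delete trivial equation 6 = 6.
Bind Y1 := g(X, X); substituting into the one remaining equation that mentions Y1 gives: q(X2) = q(q(g(X, X))).
Bind X := q(a); substituting into the remaining equation gives: q(X2) = q(q(g(q(a), q(a)))). Substituting into the earlier bindings gives P := q(a), Y1 := g(q(a), q(a)).
Decompose q/1: X2 = q(g(q(a), q(a))).
Bind X2 := q(g(q(a), q(a))). Substituting into the earlier binding gives U := p(q(g(q(a), q(a))), 1).
MGU = { U -> p(q(g(q(a), q(a))), 1), P -> q(a), Y1 -> g(q(a), q(a)), X -> q(a), X2 -> q(g(q(a), q(a))) }, so X2 -> q(g(q(a), q(a))).

q(g(q(a), q(a)))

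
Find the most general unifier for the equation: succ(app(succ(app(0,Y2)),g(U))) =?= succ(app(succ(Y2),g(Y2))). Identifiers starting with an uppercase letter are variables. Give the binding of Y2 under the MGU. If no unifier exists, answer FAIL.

FAIL

Decompose succ/1: app(succ(app(0,Y2)),g(U)) =?= app(succ(Y2),g(Y2)).
Decompose app/2: succ(app(0,Y2)) =?= succ(Y2),  g(U) =?= g(Y2).
Decompose succ/1: app(0,Y2) =?= Y2.
Occurs check fails: Y2 occurs in app(0,Y2); the equation Y2 =?= app(0,Y2) has no finite solution.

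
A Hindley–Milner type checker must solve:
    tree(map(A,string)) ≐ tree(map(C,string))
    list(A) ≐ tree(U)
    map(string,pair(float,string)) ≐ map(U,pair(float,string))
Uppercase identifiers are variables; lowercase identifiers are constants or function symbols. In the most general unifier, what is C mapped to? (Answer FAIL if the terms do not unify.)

Decompose tree/1: map(A,string) ≐ map(C,string).
Decompose map/2: A ≐ C,  string ≐ string.
Bind A := C; substituting into the one remaining equation that mentions A gives: list(C) ≐ tree(U).
Delete trivial equation string ≐ string.
Clash: head symbols differ (list/1 vs tree/1); no unifier exists.

FAIL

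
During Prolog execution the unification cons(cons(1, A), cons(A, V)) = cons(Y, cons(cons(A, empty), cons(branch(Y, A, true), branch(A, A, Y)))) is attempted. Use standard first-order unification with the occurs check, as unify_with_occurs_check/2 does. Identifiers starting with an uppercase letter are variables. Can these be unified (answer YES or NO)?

Decompose cons/2: cons(1, A) = Y,  cons(A, V) = cons(cons(A, empty), cons(branch(Y, A, true), branch(A, A, Y))).
Bind Y := cons(1, A); substituting into the remaining equation gives: cons(A, V) = cons(cons(A, empty), cons(branch(cons(1, A), A, true), branch(A, A, cons(1, A)))).
Decompose cons/2: A = cons(A, empty),  V = cons(branch(cons(1, A), A, true), branch(A, A, cons(1, A))).
Occurs check fails: A occurs in cons(A, empty); the equation A = cons(A, empty) has no finite solution.

NO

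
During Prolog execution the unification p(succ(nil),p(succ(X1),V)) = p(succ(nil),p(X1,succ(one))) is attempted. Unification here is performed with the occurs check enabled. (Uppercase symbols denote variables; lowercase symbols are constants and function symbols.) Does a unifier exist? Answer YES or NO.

NO

Decompose p/2: succ(nil) = succ(nil),  p(succ(X1),V) = p(X1,succ(one)).
Delete trivial equation succ(nil) = succ(nil).
Decompose p/2: succ(X1) = X1,  V = succ(one).
Occurs check fails: X1 occurs in succ(X1); the equation X1 = succ(X1) has no finite solution.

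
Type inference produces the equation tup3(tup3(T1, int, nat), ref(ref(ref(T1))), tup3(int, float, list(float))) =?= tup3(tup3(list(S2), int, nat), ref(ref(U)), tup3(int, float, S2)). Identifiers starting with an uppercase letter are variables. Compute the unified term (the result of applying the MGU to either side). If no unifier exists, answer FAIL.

Decompose tup3/3: tup3(T1, int, nat) =?= tup3(list(S2), int, nat),  ref(ref(ref(T1))) =?= ref(ref(U)),  tup3(int, float, list(float)) =?= tup3(int, float, S2).
Decompose tup3/3: T1 =?= list(S2),  int =?= int,  nat =?= nat.
Bind T1 := list(S2); substituting into the one remaining equation that mentions T1 gives: ref(ref(ref(list(S2)))) =?= ref(ref(U)).
Delete trivial equation int =?= int.
Delete trivial equation nat =?= nat.
Decompose ref/1: ref(ref(list(S2))) =?= ref(U).
Decompose ref/1: ref(list(S2)) =?= U.
Bind U := ref(list(S2)); no other remaining equation mentions U.
Decompose tup3/3: int =?= int,  float =?= float,  list(float) =?= S2.
Delete trivial equation int =?= int.
Delete trivial equation float =?= float.
Bind S2 := list(float). Substituting into the earlier bindings gives T1 := list(list(float)), U := ref(list(list(float))).
Applying the MGU to either side gives tup3(tup3(list(list(float)), int, nat), ref(ref(ref(list(list(float))))), tup3(int, float, list(float))).

tup3(tup3(list(list(float)), int, nat), ref(ref(ref(list(list(float))))), tup3(int, float, list(float)))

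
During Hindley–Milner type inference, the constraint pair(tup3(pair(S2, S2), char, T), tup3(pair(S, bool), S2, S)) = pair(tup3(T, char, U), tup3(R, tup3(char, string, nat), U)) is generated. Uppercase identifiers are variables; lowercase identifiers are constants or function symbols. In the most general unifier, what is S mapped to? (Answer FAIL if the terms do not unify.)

Decompose pair/2: tup3(pair(S2, S2), char, T) = tup3(T, char, U),  tup3(pair(S, bool), S2, S) = tup3(R, tup3(char, string, nat), U).
Decompose tup3/3: pair(S2, S2) = T,  char = char,  T = U.
Bind T := pair(S2, S2); substituting into the one remaining equation that mentions T gives: pair(S2, S2) = U.
Delete trivial equation char = char.
Bind U := pair(S2, S2); substituting into the remaining equation gives: tup3(pair(S, bool), S2, S) = tup3(R, tup3(char, string, nat), pair(S2, S2)).
Decompose tup3/3: pair(S, bool) = R,  S2 = tup3(char, string, nat),  S = pair(S2, S2).
Bind R := pair(S, bool); no other remaining equation mentions R.
Bind S2 := tup3(char, string, nat); substituting into the remaining equation gives: S = pair(tup3(char, string, nat), tup3(char, string, nat)). Substituting into the earlier bindings gives T := pair(tup3(char, string, nat), tup3(char, string, nat)), U := pair(tup3(char, string, nat), tup3(char, string, nat)).
Bind S := pair(tup3(char, string, nat), tup3(char, string, nat)). Substituting into the earlier binding gives R := pair(pair(tup3(char, string, nat), tup3(char, string, nat)), bool).
MGU = { T -> pair(tup3(char, string, nat), tup3(char, string, nat)), U -> pair(tup3(char, string, nat), tup3(char, string, nat)), R -> pair(pair(tup3(char, string, nat), tup3(char, string, nat)), bool), S2 -> tup3(char, string, nat), S -> pair(tup3(char, string, nat), tup3(char, string, nat)) }, so S -> pair(tup3(char, string, nat), tup3(char, string, nat)).

pair(tup3(char, string, nat), tup3(char, string, nat))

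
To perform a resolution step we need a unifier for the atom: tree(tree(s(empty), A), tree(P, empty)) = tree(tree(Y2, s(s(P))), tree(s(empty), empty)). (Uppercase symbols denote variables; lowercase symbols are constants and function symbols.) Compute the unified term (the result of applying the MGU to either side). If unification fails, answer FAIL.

Decompose tree/2: tree(s(empty), A) = tree(Y2, s(s(P))),  tree(P, empty) = tree(s(empty), empty).
Decompose tree/2: s(empty) = Y2,  A = s(s(P)).
Bind Y2 := s(empty); no other remaining equation mentions Y2.
Bind A := s(s(P)); no other remaining equation mentions A.
Decompose tree/2: P = s(empty),  empty = empty.
Bind P := s(empty); no other remaining equation mentions P. Substituting into the earlier binding gives A := s(s(s(empty))).
Delete trivial equation empty = empty.
Applying the MGU to either side gives tree(tree(s(empty), s(s(s(empty)))), tree(s(empty), empty)).

tree(tree(s(empty), s(s(s(empty)))), tree(s(empty), empty))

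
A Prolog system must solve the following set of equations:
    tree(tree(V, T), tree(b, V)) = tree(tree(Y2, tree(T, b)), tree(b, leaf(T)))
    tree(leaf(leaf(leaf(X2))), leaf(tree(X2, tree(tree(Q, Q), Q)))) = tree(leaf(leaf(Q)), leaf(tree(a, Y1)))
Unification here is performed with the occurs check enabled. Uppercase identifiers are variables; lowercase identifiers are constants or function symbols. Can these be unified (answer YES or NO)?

NO

Decompose tree/2: tree(V, T) = tree(Y2, tree(T, b)),  tree(b, V) = tree(b, leaf(T)).
Decompose tree/2: V = Y2,  T = tree(T, b).
Bind V := Y2; substituting into the one remaining equation that mentions V gives: tree(b, Y2) = tree(b, leaf(T)).
Occurs check fails: T occurs in tree(T, b); the equation T = tree(T, b) has no finite solution.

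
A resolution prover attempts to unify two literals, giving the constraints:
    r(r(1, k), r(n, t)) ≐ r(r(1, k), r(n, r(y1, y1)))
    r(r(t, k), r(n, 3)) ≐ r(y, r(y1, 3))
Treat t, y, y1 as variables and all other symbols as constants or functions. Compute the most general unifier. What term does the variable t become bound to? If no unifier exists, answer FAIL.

r(n, n)

Decompose r/2: r(1, k) ≐ r(1, k),  r(n, t) ≐ r(n, r(y1, y1)).
Delete trivial equation r(1, k) ≐ r(1, k).
Decompose r/2: n ≐ n,  t ≐ r(y1, y1).
Delete trivial equation n ≐ n.
Bind t := r(y1, y1); substituting into the remaining equation gives: r(r(r(y1, y1), k), r(n, 3)) ≐ r(y, r(y1, 3)).
Decompose r/2: r(r(y1, y1), k) ≐ y,  r(n, 3) ≐ r(y1, 3).
Bind y := r(r(y1, y1), k); no other remaining equation mentions y.
Decompose r/2: n ≐ y1,  3 ≐ 3.
Bind y1 := n; no other remaining equation mentions y1. Substituting into the earlier bindings gives t := r(n, n), y := r(r(n, n), k).
Delete trivial equation 3 ≐ 3.
MGU = { t := r(n, n), y := r(r(n, n), k), y1 := n }, so t := r(n, n).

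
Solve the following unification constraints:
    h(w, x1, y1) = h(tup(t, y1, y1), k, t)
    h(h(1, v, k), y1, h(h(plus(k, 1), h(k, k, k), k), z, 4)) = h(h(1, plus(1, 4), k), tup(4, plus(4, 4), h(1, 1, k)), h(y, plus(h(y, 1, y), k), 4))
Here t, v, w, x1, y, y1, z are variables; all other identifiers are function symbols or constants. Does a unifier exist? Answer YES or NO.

Decompose h/3: w = tup(t, y1, y1),  x1 = k,  y1 = t.
Bind w := tup(t, y1, y1); no other remaining equation mentions w.
Bind x1 := k; no other remaining equation mentions x1.
Bind y1 := t; substituting into the remaining equation gives: h(h(1, v, k), t, h(h(plus(k, 1), h(k, k, k), k), z, 4)) = h(h(1, plus(1, 4), k), tup(4, plus(4, 4), h(1, 1, k)), h(y, plus(h(y, 1, y), k), 4)). Substituting into the earlier binding gives w := tup(t, t, t).
Decompose h/3: h(1, v, k) = h(1, plus(1, 4), k),  t = tup(4, plus(4, 4), h(1, 1, k)),  h(h(plus(k, 1), h(k, k, k), k), z, 4) = h(y, plus(h(y, 1, y), k), 4).
Decompose h/3: 1 = 1,  v = plus(1, 4),  k = k.
Delete trivial equation 1 = 1.
Bind v := plus(1, 4); no other remaining equation mentions v.
Delete trivial equation k = k.
Bind t := tup(4, plus(4, 4), h(1, 1, k)); no other remaining equation mentions t. Substituting into the earlier bindings gives w := tup(tup(4, plus(4, 4), h(1, 1, k)), tup(4, plus(4, 4), h(1, 1, k)), tup(4, plus(4, 4), h(1, 1, k))), y1 := tup(4, plus(4, 4), h(1, 1, k)).
Decompose h/3: h(plus(k, 1), h(k, k, k), k) = y,  z = plus(h(y, 1, y), k),  4 = 4.
Bind y := h(plus(k, 1), h(k, k, k), k); substituting into the one remaining equation that mentions y gives: z = plus(h(h(plus(k, 1), h(k, k, k), k), 1, h(plus(k, 1), h(k, k, k), k)), k).
Bind z := plus(h(h(plus(k, 1), h(k, k, k), k), 1, h(plus(k, 1), h(k, k, k), k)), k); no other remaining equation mentions z.
Delete trivial equation 4 = 4.
No equations remain and no clash or occurs-check failure arose, so a unifier exists.

YES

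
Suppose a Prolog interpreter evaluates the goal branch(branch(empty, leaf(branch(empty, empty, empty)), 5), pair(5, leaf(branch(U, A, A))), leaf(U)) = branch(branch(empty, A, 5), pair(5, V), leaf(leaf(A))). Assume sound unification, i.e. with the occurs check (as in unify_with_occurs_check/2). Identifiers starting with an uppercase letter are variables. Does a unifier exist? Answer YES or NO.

Decompose branch/3: branch(empty, leaf(branch(empty, empty, empty)), 5) = branch(empty, A, 5),  pair(5, leaf(branch(U, A, A))) = pair(5, V),  leaf(U) = leaf(leaf(A)).
Decompose branch/3: empty = empty,  leaf(branch(empty, empty, empty)) = A,  5 = 5.
Delete trivial equation empty = empty.
Bind A := leaf(branch(empty, empty, empty)); substituting into the 2 remaining equations that mention A gives: pair(5, leaf(branch(U, leaf(branch(empty, empty, empty)), leaf(branch(empty, empty, empty))))) = pair(5, V),  leaf(U) = leaf(leaf(leaf(branch(empty, empty, empty)))).
Delete trivial equation 5 = 5.
Decompose pair/2: 5 = 5,  leaf(branch(U, leaf(branch(empty, empty, empty)), leaf(branch(empty, empty, empty)))) = V.
Delete trivial equation 5 = 5.
Bind V := leaf(branch(U, leaf(branch(empty, empty, empty)), leaf(branch(empty, empty, empty)))); no other remaining equation mentions V.
Decompose leaf/1: U = leaf(leaf(branch(empty, empty, empty))).
Bind U := leaf(leaf(branch(empty, empty, empty))). Substituting into the earlier binding gives V := leaf(branch(leaf(leaf(branch(empty, empty, empty))), leaf(branch(empty, empty, empty)), leaf(branch(empty, empty, empty)))).
No equations remain and no clash or occurs-check failure arose, so a unifier exists.

YES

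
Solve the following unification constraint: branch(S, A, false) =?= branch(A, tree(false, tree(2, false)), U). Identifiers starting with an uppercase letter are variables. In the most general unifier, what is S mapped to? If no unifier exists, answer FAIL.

Decompose branch/3: S =?= A,  A =?= tree(false, tree(2, false)),  false =?= U.
Bind S := A; no other remaining equation mentions S.
Bind A := tree(false, tree(2, false)); no other remaining equation mentions A. Substituting into the earlier binding gives S := tree(false, tree(2, false)).
Bind U := false.
MGU = { S := tree(false, tree(2, false)), A := tree(false, tree(2, false)), U := false }, so S := tree(false, tree(2, false)).

tree(false, tree(2, false))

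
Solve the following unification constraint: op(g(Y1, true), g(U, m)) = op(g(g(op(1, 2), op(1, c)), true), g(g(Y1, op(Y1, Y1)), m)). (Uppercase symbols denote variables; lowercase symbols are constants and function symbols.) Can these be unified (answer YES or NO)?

YES

Decompose op/2: g(Y1, true) = g(g(op(1, 2), op(1, c)), true),  g(U, m) = g(g(Y1, op(Y1, Y1)), m).
Decompose g/2: Y1 = g(op(1, 2), op(1, c)),  true = true.
Bind Y1 := g(op(1, 2), op(1, c)); substituting into the one remaining equation that mentions Y1 gives: g(U, m) = g(g(g(op(1, 2), op(1, c)), op(g(op(1, 2), op(1, c)), g(op(1, 2), op(1, c)))), m).
Delete trivial equation true = true.
Decompose g/2: U = g(g(op(1, 2), op(1, c)), op(g(op(1, 2), op(1, c)), g(op(1, 2), op(1, c)))),  m = m.
Bind U := g(g(op(1, 2), op(1, c)), op(g(op(1, 2), op(1, c)), g(op(1, 2), op(1, c)))); no other remaining equation mentions U.
Delete trivial equation m = m.
No equations remain and no clash or occurs-check failure arose, so a unifier exists.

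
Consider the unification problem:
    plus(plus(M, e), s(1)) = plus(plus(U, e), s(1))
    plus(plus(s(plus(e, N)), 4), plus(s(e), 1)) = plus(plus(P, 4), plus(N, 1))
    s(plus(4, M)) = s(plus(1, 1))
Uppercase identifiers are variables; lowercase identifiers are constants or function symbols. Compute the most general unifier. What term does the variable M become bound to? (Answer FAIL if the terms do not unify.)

Decompose plus/2: plus(M, e) = plus(U, e),  s(1) = s(1).
Decompose plus/2: M = U,  e = e.
Bind M := U; substituting into the one remaining equation that mentions M gives: s(plus(4, U)) = s(plus(1, 1)).
Delete trivial equation e = e.
Delete trivial equation s(1) = s(1).
Decompose plus/2: plus(s(plus(e, N)), 4) = plus(P, 4),  plus(s(e), 1) = plus(N, 1).
Decompose plus/2: s(plus(e, N)) = P,  4 = 4.
Bind P := s(plus(e, N)); no other remaining equation mentions P.
Delete trivial equation 4 = 4.
Decompose plus/2: s(e) = N,  1 = 1.
Bind N := s(e); no other remaining equation mentions N. Substituting into the earlier binding gives P := s(plus(e, s(e))).
Delete trivial equation 1 = 1.
Decompose s/1: plus(4, U) = plus(1, 1).
Decompose plus/2: 4 = 1,  U = 1.
Clash: constants 4 and 1 differ; no unifier exists.

FAIL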